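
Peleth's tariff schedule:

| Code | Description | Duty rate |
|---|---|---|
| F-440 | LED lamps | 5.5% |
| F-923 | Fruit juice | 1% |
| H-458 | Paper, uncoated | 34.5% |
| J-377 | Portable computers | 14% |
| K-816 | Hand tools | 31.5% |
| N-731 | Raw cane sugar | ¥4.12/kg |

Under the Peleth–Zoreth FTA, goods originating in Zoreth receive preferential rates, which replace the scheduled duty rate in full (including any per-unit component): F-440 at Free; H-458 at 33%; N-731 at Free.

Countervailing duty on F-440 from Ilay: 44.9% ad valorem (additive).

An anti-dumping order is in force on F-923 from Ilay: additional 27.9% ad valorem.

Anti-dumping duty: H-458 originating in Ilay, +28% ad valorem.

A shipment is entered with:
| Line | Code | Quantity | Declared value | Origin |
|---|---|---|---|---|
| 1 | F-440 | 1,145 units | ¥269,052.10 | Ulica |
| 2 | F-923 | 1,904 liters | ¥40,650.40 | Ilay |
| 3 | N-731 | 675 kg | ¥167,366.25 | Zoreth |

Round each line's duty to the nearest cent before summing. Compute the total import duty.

Line 1 (F-440, Ulica, 1,145 units, ¥269,052.10):
Base rate for F-440 is 5.5%.
F-440 has an FTA preferential rate, but origin Ulica is not Zoreth; base rate stands.
The additional-duty order on F-440 targets Ilay, not Ulica; it does not apply.
Duty = ¥269,052.10 × 5.5% = ¥14,797.87.
Line 2 (F-923, Ilay, 1,904 liters, ¥40,650.40):
Base rate for F-923 is 1%.
Additional duty on F-923 from Ilay: +27.9%. Applied ad valorem rate: 1% + 27.9% = 28.9%.
Duty = ¥40,650.40 × 28.9% = ¥11,747.97.
Line 3 (N-731, Zoreth, 675 kg, ¥167,366.25):
Base rate for N-731 is ¥4.12/kg.
Origin Zoreth qualifies under the Peleth–Zoreth agreement and N-731 is covered: preferential rate Free applies instead.
Duty = ¥167,366.25 × 0% = ¥0.00.
Total = ¥14,797.87 + ¥11,747.97 + ¥0.00 = ¥26,545.84.

¥26,545.84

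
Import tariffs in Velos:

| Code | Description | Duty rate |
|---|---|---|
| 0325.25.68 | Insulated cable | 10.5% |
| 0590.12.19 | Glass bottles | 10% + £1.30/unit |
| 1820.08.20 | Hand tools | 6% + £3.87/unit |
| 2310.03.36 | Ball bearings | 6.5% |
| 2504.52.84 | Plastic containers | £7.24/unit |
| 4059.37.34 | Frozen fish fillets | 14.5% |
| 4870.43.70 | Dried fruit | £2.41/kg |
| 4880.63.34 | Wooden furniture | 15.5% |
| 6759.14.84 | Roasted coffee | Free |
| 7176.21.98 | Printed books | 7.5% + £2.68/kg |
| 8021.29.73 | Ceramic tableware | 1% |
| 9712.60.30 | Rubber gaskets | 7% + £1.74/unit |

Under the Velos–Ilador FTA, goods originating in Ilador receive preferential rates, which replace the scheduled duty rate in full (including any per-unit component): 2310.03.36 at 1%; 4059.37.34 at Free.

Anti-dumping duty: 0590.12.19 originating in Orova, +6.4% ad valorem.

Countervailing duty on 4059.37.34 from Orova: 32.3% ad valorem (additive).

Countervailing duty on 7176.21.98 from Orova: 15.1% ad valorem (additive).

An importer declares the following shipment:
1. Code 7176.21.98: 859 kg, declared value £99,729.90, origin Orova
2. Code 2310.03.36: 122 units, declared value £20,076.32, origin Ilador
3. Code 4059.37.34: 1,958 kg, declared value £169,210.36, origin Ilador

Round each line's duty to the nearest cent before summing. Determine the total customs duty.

£25,041.84

Line 1 (7176.21.98, Orova, 859 kg, £99,729.90):
Base rate for 7176.21.98 is 7.5% + £2.68/kg.
Additional duty on 7176.21.98 from Orova: +15.1%. Applied ad valorem rate: 7.5% + 15.1% = 22.6%.
Duty = £99,729.90 × 22.6% + 859 × £2.68 = £24,841.08.
Line 2 (2310.03.36, Ilador, 122 units, £20,076.32):
Base rate for 2310.03.36 is 6.5%.
Origin Ilador qualifies under the Velos–Ilador agreement and 2310.03.36 is covered: preferential rate 1% applies instead.
Duty = £20,076.32 × 1% = £200.76.
Line 3 (4059.37.34, Ilador, 1,958 kg, £169,210.36):
Base rate for 4059.37.34 is 14.5%.
Origin Ilador qualifies under the Velos–Ilador agreement and 4059.37.34 is covered: preferential rate Free applies instead.
The additional-duty order on 4059.37.34 targets Orova, not Ilador; it does not apply.
Duty = £169,210.36 × 0% = £0.00.
Total = £24,841.08 + £200.76 + £0.00 = £25,041.84.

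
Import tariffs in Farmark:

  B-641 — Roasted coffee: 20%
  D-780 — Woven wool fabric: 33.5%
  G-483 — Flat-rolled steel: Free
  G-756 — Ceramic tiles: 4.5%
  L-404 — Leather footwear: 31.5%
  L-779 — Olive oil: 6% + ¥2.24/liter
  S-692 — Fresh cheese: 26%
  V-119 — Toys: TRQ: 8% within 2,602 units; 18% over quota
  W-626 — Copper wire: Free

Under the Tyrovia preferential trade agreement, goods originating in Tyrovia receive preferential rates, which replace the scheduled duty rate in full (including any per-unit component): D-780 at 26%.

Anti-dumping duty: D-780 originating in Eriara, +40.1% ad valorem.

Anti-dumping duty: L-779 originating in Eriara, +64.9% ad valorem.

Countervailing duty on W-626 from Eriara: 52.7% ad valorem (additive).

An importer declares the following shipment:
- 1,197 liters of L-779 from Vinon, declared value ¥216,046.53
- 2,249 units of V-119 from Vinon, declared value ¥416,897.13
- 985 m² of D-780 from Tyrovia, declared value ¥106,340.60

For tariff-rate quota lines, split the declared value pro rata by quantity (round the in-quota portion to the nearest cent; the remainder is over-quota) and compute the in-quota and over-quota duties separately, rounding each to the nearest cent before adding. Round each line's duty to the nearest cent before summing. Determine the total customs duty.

Line 1 (L-779, Vinon, 1,197 liters, ¥216,046.53):
Base rate for L-779 is 6% + ¥2.24/liter.
The additional-duty order on L-779 targets Eriara, not Vinon; it does not apply.
Duty = ¥216,046.53 × 6% + 1,197 × ¥2.24 = ¥15,644.07.
Line 2 (V-119, Vinon, 2,249 units, ¥416,897.13):
Code V-119 is under a tariff-rate quota (threshold 2,602 units). Quantity 2,249 units is within the quota, so the in-quota rate 8% applies to the full value.
Duty = ¥416,897.13 × 8% = ¥33,351.77.
Line 3 (D-780, Tyrovia, 985 m², ¥106,340.60):
Base rate for D-780 is 33.5%.
Origin Tyrovia qualifies under the Farmark–Tyrovia agreement and D-780 is covered: preferential rate 26% applies instead.
The additional-duty order on D-780 targets Eriara, not Tyrovia; it does not apply.
Duty = ¥106,340.60 × 26% = ¥27,648.56.
Total = ¥15,644.07 + ¥33,351.77 + ¥27,648.56 = ¥76,644.40.

¥76,644.40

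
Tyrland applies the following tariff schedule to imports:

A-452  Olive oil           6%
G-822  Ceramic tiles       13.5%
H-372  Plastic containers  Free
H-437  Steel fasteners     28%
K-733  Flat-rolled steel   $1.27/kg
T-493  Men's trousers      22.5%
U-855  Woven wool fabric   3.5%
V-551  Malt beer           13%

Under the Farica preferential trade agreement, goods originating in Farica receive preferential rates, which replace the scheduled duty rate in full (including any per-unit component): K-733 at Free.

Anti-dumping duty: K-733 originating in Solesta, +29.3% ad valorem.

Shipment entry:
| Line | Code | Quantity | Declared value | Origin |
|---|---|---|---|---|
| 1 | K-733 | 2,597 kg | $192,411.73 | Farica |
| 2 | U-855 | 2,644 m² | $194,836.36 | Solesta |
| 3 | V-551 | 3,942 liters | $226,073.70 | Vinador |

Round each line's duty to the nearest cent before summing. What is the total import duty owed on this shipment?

$36,208.85

Line 1 (K-733, Farica, 2,597 kg, $192,411.73):
Base rate for K-733 is $1.27/kg.
Origin Farica qualifies under the Tyrland–Farica agreement and K-733 is covered: preferential rate Free applies instead.
The additional-duty order on K-733 targets Solesta, not Farica; it does not apply.
Duty = $192,411.73 × 0% = $0.00.
Line 2 (U-855, Solesta, 2,644 m², $194,836.36):
Base rate for U-855 is 3.5%.
Duty = $194,836.36 × 3.5% = $6,819.27.
Line 3 (V-551, Vinador, 3,942 liters, $226,073.70):
Base rate for V-551 is 13%.
Duty = $226,073.70 × 13% = $29,389.58.
Total = $0.00 + $6,819.27 + $29,389.58 = $36,208.85.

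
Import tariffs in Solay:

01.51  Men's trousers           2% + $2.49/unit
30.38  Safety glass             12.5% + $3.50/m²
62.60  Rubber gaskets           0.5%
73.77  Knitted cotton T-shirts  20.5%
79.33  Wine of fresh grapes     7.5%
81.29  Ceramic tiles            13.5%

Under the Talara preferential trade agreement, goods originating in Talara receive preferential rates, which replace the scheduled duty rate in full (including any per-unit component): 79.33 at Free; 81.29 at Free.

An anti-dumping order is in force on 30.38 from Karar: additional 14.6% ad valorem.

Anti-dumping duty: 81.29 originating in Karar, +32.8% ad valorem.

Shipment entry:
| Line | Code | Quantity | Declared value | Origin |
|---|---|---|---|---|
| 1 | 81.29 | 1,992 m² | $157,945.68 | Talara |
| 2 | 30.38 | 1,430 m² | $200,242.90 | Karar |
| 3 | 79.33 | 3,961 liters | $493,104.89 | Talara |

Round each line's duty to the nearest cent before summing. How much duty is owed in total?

Line 1 (81.29, Talara, 1,992 m², $157,945.68):
Base rate for 81.29 is 13.5%.
Origin Talara qualifies under the Solay–Talara agreement and 81.29 is covered: preferential rate Free applies instead.
The additional-duty order on 81.29 targets Karar, not Talara; it does not apply.
Duty = $157,945.68 × 0% = $0.00.
Line 2 (30.38, Karar, 1,430 m², $200,242.90):
Base rate for 30.38 is 12.5% + $3.50/m².
Additional duty on 30.38 from Karar: +14.6%. Applied ad valorem rate: 12.5% + 14.6% = 27.1%.
Duty = $200,242.90 × 27.1% + 1,430 × $3.50 = $59,270.83.
Line 3 (79.33, Talara, 3,961 liters, $493,104.89):
Base rate for 79.33 is 7.5%.
Origin Talara qualifies under the Solay–Talara agreement and 79.33 is covered: preferential rate Free applies instead.
Duty = $493,104.89 × 0% = $0.00.
Total = $0.00 + $59,270.83 + $0.00 = $59,270.83.

$59,270.83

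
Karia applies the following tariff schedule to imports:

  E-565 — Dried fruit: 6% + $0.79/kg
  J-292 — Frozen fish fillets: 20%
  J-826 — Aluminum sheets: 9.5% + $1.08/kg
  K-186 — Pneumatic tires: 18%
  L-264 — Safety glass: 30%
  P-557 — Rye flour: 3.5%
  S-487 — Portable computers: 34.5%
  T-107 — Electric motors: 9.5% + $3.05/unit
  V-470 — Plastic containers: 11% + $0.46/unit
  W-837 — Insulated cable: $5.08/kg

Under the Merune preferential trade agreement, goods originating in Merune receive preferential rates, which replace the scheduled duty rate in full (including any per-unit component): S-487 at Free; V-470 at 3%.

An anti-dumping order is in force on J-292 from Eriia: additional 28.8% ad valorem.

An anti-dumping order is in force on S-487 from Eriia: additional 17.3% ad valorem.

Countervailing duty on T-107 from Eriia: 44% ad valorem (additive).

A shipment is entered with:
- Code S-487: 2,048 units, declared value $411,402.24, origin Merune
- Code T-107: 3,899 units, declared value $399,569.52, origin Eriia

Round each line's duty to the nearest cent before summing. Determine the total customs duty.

$225,661.64

Line 1 (S-487, Merune, 2,048 units, $411,402.24):
Base rate for S-487 is 34.5%.
Origin Merune qualifies under the Karia–Merune agreement and S-487 is covered: preferential rate Free applies instead.
The additional-duty order on S-487 targets Eriia, not Merune; it does not apply.
Duty = $411,402.24 × 0% = $0.00.
Line 2 (T-107, Eriia, 3,899 units, $399,569.52):
Base rate for T-107 is 9.5% + $3.05/unit.
Additional duty on T-107 from Eriia: +44%. Applied ad valorem rate: 9.5% + 44% = 53.5%.
Duty = $399,569.52 × 53.5% + 3,899 × $3.05 = $225,661.64.
Total = $0.00 + $225,661.64 = $225,661.64.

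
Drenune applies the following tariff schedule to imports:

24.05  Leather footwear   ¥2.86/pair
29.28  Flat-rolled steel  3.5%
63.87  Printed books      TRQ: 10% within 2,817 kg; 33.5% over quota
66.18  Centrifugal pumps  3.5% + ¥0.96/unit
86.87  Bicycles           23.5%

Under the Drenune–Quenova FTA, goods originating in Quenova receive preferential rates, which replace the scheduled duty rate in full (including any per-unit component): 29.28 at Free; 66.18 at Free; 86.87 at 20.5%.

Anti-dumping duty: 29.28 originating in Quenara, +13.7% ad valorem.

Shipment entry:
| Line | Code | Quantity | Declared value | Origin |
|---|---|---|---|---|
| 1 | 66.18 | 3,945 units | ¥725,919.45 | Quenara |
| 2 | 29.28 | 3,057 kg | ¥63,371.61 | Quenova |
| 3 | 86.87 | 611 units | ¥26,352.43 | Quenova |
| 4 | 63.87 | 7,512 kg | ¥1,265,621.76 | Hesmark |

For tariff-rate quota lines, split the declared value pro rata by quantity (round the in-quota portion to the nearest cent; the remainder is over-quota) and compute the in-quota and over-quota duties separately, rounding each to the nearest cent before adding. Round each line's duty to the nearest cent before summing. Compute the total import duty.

Line 1 (66.18, Quenara, 3,945 units, ¥725,919.45):
Base rate for 66.18 is 3.5% + ¥0.96/unit.
66.18 has an FTA preferential rate, but origin Quenara is not Quenova; base rate stands.
Duty = ¥725,919.45 × 3.5% + 3,945 × ¥0.96 = ¥29,194.38.
Line 2 (29.28, Quenova, 3,057 kg, ¥63,371.61):
Base rate for 29.28 is 3.5%.
Origin Quenova qualifies under the Drenune–Quenova agreement and 29.28 is covered: preferential rate Free applies instead.
The additional-duty order on 29.28 targets Quenara, not Quenova; it does not apply.
Duty = ¥63,371.61 × 0% = ¥0.00.
Line 3 (86.87, Quenova, 611 units, ¥26,352.43):
Base rate for 86.87 is 23.5%.
Origin Quenova qualifies under the Drenune–Quenova agreement and 86.87 is covered: preferential rate 20.5% applies instead.
Duty = ¥26,352.43 × 20.5% = ¥5,402.25.
Line 4 (63.87, Hesmark, 7,512 kg, ¥1,265,621.76):
Code 63.87 is under a tariff-rate quota (threshold 2,817 kg). In-quota: 2,817 kg at 10%; over-quota: 4,695 kg at 33.5%.
Pro-rata value split: in-quota = ¥1,265,621.76 × 2,817/7,512 = ¥474,608.16; over-quota = ¥1,265,621.76 − ¥474,608.16 = ¥791,013.60.
In-quota duty = ¥474,608.16 × 10% = ¥47,460.82. Over-quota duty = ¥791,013.60 × 33.5% = ¥264,989.56.
Line duty = ¥47,460.82 + ¥264,989.56 = ¥312,450.38.
Total = ¥29,194.38 + ¥0.00 + ¥5,402.25 + ¥312,450.38 = ¥347,047.01.

¥347,047.01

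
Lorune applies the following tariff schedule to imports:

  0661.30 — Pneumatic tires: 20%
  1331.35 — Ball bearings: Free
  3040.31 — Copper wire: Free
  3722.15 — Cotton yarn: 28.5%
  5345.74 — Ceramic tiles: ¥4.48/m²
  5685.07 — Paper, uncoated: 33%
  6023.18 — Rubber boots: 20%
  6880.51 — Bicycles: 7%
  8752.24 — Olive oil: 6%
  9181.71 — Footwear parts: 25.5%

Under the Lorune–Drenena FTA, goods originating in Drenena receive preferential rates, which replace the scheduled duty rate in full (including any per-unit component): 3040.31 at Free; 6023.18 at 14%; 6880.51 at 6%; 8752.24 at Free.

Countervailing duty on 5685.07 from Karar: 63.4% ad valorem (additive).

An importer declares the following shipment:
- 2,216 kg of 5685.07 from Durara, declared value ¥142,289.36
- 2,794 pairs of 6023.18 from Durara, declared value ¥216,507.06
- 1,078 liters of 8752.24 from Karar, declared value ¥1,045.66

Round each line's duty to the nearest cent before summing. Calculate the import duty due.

Line 1 (5685.07, Durara, 2,216 kg, ¥142,289.36):
Base rate for 5685.07 is 33%.
The additional-duty order on 5685.07 targets Karar, not Durara; it does not apply.
Duty = ¥142,289.36 × 33% = ¥46,955.49.
Line 2 (6023.18, Durara, 2,794 pairs, ¥216,507.06):
Base rate for 6023.18 is 20%.
6023.18 has an FTA preferential rate, but origin Durara is not Drenena; base rate stands.
Duty = ¥216,507.06 × 20% = ¥43,301.41.
Line 3 (8752.24, Karar, 1,078 liters, ¥1,045.66):
Base rate for 8752.24 is 6%.
8752.24 has an FTA preferential rate, but origin Karar is not Drenena; base rate stands.
Duty = ¥1,045.66 × 6% = ¥62.74.
Total = ¥46,955.49 + ¥43,301.41 + ¥62.74 = ¥90,319.64.

¥90,319.64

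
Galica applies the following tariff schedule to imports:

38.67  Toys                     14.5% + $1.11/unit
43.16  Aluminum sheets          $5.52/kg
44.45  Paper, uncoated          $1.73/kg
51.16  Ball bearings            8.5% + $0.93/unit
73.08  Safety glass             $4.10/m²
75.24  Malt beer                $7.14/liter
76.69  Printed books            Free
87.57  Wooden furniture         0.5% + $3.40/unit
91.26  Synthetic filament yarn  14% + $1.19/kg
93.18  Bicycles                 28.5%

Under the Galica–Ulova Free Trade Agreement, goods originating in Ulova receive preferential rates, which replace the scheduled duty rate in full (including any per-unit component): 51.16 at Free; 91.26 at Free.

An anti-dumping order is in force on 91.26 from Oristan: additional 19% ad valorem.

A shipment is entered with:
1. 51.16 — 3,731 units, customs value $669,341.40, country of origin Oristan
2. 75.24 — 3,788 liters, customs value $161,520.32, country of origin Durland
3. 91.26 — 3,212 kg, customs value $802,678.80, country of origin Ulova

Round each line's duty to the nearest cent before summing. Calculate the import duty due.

$87,410.17

Line 1 (51.16, Oristan, 3,731 units, $669,341.40):
Base rate for 51.16 is 8.5% + $0.93/unit.
51.16 has an FTA preferential rate, but origin Oristan is not Ulova; base rate stands.
Duty = $669,341.40 × 8.5% + 3,731 × $0.93 = $60,363.85.
Line 2 (75.24, Durland, 3,788 liters, $161,520.32):
Base rate for 75.24 is $7.14/liter.
Duty = 3,788 × $7.14 = $27,046.32.
Line 3 (91.26, Ulova, 3,212 kg, $802,678.80):
Base rate for 91.26 is 14% + $1.19/kg.
Origin Ulova qualifies under the Galica–Ulova agreement and 91.26 is covered: preferential rate Free applies instead.
The additional-duty order on 91.26 targets Oristan, not Ulova; it does not apply.
Duty = $802,678.80 × 0% = $0.00.
Total = $60,363.85 + $27,046.32 + $0.00 = $87,410.17.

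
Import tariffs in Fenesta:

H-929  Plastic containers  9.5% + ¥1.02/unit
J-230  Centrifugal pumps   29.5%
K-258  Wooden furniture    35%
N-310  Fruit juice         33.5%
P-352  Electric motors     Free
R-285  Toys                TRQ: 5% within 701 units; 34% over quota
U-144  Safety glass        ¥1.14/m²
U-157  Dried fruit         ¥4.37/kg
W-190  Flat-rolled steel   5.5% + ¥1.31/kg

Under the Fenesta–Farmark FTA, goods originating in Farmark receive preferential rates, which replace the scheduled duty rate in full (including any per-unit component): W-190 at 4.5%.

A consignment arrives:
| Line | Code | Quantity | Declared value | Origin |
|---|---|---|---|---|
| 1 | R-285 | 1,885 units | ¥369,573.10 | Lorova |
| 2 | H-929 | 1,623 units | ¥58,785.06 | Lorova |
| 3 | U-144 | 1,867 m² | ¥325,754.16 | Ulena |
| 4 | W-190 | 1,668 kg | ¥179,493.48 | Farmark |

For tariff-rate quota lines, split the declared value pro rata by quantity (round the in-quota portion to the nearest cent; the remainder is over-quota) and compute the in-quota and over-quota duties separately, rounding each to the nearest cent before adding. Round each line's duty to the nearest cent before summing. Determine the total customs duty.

¥103,243.44

Line 1 (R-285, Lorova, 1,885 units, ¥369,573.10):
Code R-285 is under a tariff-rate quota (threshold 701 units). In-quota: 701 units at 5%; over-quota: 1,184 units at 34%.
Pro-rata value split: in-quota = ¥369,573.10 × 701/1,885 = ¥137,438.06; over-quota = ¥369,573.10 − ¥137,438.06 = ¥232,135.04.
In-quota duty = ¥137,438.06 × 5% = ¥6,871.90. Over-quota duty = ¥232,135.04 × 34% = ¥78,925.91.
Line duty = ¥6,871.90 + ¥78,925.91 = ¥85,797.81.
Line 2 (H-929, Lorova, 1,623 units, ¥58,785.06):
Base rate for H-929 is 9.5% + ¥1.02/unit.
Duty = ¥58,785.06 × 9.5% + 1,623 × ¥1.02 = ¥7,240.04.
Line 3 (U-144, Ulena, 1,867 m², ¥325,754.16):
Base rate for U-144 is ¥1.14/m².
Duty = 1,867 × ¥1.14 = ¥2,128.38.
Line 4 (W-190, Farmark, 1,668 kg, ¥179,493.48):
Base rate for W-190 is 5.5% + ¥1.31/kg.
Origin Farmark qualifies under the Fenesta–Farmark agreement and W-190 is covered: preferential rate 4.5% applies instead.
Duty = ¥179,493.48 × 4.5% = ¥8,077.21.
Total = ¥85,797.81 + ¥7,240.04 + ¥2,128.38 + ¥8,077.21 = ¥103,243.44.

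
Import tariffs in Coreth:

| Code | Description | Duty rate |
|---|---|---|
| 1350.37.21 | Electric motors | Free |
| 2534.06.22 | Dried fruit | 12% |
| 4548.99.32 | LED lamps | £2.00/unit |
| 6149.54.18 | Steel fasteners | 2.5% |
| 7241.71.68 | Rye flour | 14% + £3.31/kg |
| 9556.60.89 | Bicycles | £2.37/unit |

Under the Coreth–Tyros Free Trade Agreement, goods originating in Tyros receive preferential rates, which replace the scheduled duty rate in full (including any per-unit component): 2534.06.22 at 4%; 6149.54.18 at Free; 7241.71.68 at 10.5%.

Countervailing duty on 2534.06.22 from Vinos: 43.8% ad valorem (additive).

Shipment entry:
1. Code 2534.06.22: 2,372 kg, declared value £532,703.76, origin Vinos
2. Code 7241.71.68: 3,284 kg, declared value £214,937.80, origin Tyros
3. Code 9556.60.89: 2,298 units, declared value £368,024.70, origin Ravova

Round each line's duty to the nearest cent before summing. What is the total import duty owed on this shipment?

Line 1 (2534.06.22, Vinos, 2,372 kg, £532,703.76):
Base rate for 2534.06.22 is 12%.
2534.06.22 has an FTA preferential rate, but origin Vinos is not Tyros; base rate stands.
Additional duty on 2534.06.22 from Vinos: +43.8%. Applied ad valorem rate: 12% + 43.8% = 55.8%.
Duty = £532,703.76 × 55.8% = £297,248.70.
Line 2 (7241.71.68, Tyros, 3,284 kg, £214,937.80):
Base rate for 7241.71.68 is 14% + £3.31/kg.
Origin Tyros qualifies under the Coreth–Tyros agreement and 7241.71.68 is covered: preferential rate 10.5% applies instead.
Duty = £214,937.80 × 10.5% = £22,568.47.
Line 3 (9556.60.89, Ravova, 2,298 units, £368,024.70):
Base rate for 9556.60.89 is £2.37/unit.
Duty = 2,298 × £2.37 = £5,446.26.
Total = £297,248.70 + £22,568.47 + £5,446.26 = £325,263.43.

£325,263.43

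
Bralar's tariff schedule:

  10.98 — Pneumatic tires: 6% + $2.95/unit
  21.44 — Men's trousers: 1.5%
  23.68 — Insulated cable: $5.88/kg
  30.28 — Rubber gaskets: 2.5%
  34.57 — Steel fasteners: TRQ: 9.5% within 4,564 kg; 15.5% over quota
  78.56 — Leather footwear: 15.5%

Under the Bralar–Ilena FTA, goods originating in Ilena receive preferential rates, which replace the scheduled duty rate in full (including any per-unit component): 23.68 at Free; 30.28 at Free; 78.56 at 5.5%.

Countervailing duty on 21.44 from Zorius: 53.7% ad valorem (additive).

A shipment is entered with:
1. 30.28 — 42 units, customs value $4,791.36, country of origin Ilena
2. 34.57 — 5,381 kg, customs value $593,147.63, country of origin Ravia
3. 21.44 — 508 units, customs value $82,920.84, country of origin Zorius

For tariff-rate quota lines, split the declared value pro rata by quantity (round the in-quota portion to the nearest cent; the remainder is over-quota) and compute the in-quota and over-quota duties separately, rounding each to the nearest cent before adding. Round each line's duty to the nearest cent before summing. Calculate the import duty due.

Line 1 (30.28, Ilena, 42 units, $4,791.36):
Base rate for 30.28 is 2.5%.
Origin Ilena qualifies under the Bralar–Ilena agreement and 30.28 is covered: preferential rate Free applies instead.
Duty = $4,791.36 × 0% = $0.00.
Line 2 (34.57, Ravia, 5,381 kg, $593,147.63):
Code 34.57 is under a tariff-rate quota (threshold 4,564 kg). In-quota: 4,564 kg at 9.5%; over-quota: 817 kg at 15.5%.
Pro-rata value split: in-quota = $593,147.63 × 4,564/5,381 = $503,089.72; over-quota = $593,147.63 − $503,089.72 = $90,057.91.
In-quota duty = $503,089.72 × 9.5% = $47,793.52. Over-quota duty = $90,057.91 × 15.5% = $13,958.98.
Line duty = $47,793.52 + $13,958.98 = $61,752.50.
Line 3 (21.44, Zorius, 508 units, $82,920.84):
Base rate for 21.44 is 1.5%.
Additional duty on 21.44 from Zorius: +53.7%. Applied ad valorem rate: 1.5% + 53.7% = 55.2%.
Duty = $82,920.84 × 55.2% = $45,772.30.
Total = $0.00 + $61,752.50 + $45,772.30 = $107,524.80.

$107,524.80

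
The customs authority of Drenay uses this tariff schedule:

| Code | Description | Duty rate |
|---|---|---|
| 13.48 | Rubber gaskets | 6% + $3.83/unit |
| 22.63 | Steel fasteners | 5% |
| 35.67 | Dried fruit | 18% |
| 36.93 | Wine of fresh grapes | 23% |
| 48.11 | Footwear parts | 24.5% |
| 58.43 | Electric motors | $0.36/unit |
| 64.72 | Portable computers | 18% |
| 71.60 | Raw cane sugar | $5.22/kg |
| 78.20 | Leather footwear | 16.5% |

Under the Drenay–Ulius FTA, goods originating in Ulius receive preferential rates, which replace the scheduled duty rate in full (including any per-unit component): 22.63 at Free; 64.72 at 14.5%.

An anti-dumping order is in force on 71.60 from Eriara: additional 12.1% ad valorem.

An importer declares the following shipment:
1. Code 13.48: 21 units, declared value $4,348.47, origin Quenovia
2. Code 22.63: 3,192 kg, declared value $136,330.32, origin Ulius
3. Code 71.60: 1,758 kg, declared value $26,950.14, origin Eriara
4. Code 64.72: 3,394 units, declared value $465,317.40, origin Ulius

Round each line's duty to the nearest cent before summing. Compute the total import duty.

$80,250.09

Line 1 (13.48, Quenovia, 21 units, $4,348.47):
Base rate for 13.48 is 6% + $3.83/unit.
Duty = $4,348.47 × 6% + 21 × $3.83 = $341.34.
Line 2 (22.63, Ulius, 3,192 kg, $136,330.32):
Base rate for 22.63 is 5%.
Origin Ulius qualifies under the Drenay–Ulius agreement and 22.63 is covered: preferential rate Free applies instead.
Duty = $136,330.32 × 0% = $0.00.
Line 3 (71.60, Eriara, 1,758 kg, $26,950.14):
Base rate for 71.60 is $5.22/kg.
Additional duty on 71.60 from Eriara: +12.1% ad valorem. Applied ad valorem rate = 12.1%.
Duty = $26,950.14 × 12.1% + 1,758 × $5.22 = $12,437.73.
Line 4 (64.72, Ulius, 3,394 units, $465,317.40):
Base rate for 64.72 is 18%.
Origin Ulius qualifies under the Drenay–Ulius agreement and 64.72 is covered: preferential rate 14.5% applies instead.
Duty = $465,317.40 × 14.5% = $67,471.02.
Total = $341.34 + $0.00 + $12,437.73 + $67,471.02 = $80,250.09.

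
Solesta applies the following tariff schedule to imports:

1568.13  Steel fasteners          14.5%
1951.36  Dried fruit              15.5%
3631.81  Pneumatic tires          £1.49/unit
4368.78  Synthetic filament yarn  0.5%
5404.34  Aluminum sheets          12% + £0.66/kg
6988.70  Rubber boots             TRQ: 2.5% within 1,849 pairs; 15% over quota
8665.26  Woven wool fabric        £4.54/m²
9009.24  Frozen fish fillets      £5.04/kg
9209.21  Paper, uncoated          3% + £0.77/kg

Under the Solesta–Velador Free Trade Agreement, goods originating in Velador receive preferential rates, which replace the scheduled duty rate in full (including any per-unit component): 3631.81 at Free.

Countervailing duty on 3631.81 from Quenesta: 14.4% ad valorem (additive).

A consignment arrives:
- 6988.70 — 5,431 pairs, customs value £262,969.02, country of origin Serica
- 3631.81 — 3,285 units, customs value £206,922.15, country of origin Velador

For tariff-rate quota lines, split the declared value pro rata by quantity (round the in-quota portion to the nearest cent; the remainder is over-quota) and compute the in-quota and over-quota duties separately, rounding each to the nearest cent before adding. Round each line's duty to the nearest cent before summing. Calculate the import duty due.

£28,254.28

Line 1 (6988.70, Serica, 5,431 pairs, £262,969.02):
Code 6988.70 is under a tariff-rate quota (threshold 1,849 pairs). In-quota: 1,849 pairs at 2.5%; over-quota: 3,582 pairs at 15%.
Pro-rata value split: in-quota = £262,969.02 × 1,849/5,431 = £89,528.58; over-quota = £262,969.02 − £89,528.58 = £173,440.44.
In-quota duty = £89,528.58 × 2.5% = £2,238.21. Over-quota duty = £173,440.44 × 15% = £26,016.07.
Line duty = £2,238.21 + £26,016.07 = £28,254.28.
Line 2 (3631.81, Velador, 3,285 units, £206,922.15):
Base rate for 3631.81 is £1.49/unit.
Origin Velador qualifies under the Solesta–Velador agreement and 3631.81 is covered: preferential rate Free applies instead.
The additional-duty order on 3631.81 targets Quenesta, not Velador; it does not apply.
Duty = £206,922.15 × 0% = £0.00.
Total = £28,254.28 + £0.00 = £28,254.28.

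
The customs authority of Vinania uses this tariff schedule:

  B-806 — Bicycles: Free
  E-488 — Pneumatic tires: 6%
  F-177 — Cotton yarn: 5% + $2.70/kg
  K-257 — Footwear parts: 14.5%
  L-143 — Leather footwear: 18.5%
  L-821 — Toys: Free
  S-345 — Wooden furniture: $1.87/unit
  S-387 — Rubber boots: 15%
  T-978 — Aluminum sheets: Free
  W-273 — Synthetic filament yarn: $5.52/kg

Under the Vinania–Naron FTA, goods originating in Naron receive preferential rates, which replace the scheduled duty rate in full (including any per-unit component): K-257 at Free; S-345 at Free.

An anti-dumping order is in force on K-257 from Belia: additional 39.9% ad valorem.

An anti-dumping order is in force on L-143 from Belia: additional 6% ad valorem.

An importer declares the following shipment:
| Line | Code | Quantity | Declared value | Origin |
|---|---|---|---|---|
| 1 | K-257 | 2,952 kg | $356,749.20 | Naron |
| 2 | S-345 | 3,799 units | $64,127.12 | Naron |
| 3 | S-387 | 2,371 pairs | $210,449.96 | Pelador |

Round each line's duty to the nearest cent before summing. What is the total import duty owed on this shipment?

$31,567.49

Line 1 (K-257, Naron, 2,952 kg, $356,749.20):
Base rate for K-257 is 14.5%.
Origin Naron qualifies under the Vinania–Naron agreement and K-257 is covered: preferential rate Free applies instead.
The additional-duty order on K-257 targets Belia, not Naron; it does not apply.
Duty = $356,749.20 × 0% = $0.00.
Line 2 (S-345, Naron, 3,799 units, $64,127.12):
Base rate for S-345 is $1.87/unit.
Origin Naron qualifies under the Vinania–Naron agreement and S-345 is covered: preferential rate Free applies instead.
Duty = $64,127.12 × 0% = $0.00.
Line 3 (S-387, Pelador, 2,371 pairs, $210,449.96):
Base rate for S-387 is 15%.
Duty = $210,449.96 × 15% = $31,567.49.
Total = $0.00 + $0.00 + $31,567.49 = $31,567.49.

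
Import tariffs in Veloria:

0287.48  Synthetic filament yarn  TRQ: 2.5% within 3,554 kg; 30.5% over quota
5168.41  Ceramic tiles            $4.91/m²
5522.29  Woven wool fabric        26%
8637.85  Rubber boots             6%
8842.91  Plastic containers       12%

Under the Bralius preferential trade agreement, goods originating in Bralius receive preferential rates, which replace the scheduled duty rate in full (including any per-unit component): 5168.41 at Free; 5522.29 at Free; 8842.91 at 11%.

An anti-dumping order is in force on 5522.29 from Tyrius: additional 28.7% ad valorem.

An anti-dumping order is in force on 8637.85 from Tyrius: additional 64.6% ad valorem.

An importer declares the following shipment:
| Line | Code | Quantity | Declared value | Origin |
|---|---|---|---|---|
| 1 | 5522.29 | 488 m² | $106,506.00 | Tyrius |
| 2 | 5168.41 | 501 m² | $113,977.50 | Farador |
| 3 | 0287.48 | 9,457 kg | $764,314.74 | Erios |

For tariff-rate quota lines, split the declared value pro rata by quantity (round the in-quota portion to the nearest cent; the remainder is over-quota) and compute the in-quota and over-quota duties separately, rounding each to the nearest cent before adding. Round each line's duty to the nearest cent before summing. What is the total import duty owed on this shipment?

Line 1 (5522.29, Tyrius, 488 m², $106,506.00):
Base rate for 5522.29 is 26%.
5522.29 has an FTA preferential rate, but origin Tyrius is not Bralius; base rate stands.
Additional duty on 5522.29 from Tyrius: +28.7%. Applied ad valorem rate: 26% + 28.7% = 54.7%.
Duty = $106,506.00 × 54.7% = $58,258.78.
Line 2 (5168.41, Farador, 501 m², $113,977.50):
Base rate for 5168.41 is $4.91/m².
5168.41 has an FTA preferential rate, but origin Farador is not Bralius; base rate stands.
Duty = 501 × $4.91 = $2,459.91.
Line 3 (0287.48, Erios, 9,457 kg, $764,314.74):
Code 0287.48 is under a tariff-rate quota (threshold 3,554 kg). In-quota: 3,554 kg at 2.5%; over-quota: 5,903 kg at 30.5%.
Pro-rata value split: in-quota = $764,314.74 × 3,554/9,457 = $287,234.28; over-quota = $764,314.74 − $287,234.28 = $477,080.46.
In-quota duty = $287,234.28 × 2.5% = $7,180.86. Over-quota duty = $477,080.46 × 30.5% = $145,509.54.
Line duty = $7,180.86 + $145,509.54 = $152,690.40.
Total = $58,258.78 + $2,459.91 + $152,690.40 = $213,409.09.

$213,409.09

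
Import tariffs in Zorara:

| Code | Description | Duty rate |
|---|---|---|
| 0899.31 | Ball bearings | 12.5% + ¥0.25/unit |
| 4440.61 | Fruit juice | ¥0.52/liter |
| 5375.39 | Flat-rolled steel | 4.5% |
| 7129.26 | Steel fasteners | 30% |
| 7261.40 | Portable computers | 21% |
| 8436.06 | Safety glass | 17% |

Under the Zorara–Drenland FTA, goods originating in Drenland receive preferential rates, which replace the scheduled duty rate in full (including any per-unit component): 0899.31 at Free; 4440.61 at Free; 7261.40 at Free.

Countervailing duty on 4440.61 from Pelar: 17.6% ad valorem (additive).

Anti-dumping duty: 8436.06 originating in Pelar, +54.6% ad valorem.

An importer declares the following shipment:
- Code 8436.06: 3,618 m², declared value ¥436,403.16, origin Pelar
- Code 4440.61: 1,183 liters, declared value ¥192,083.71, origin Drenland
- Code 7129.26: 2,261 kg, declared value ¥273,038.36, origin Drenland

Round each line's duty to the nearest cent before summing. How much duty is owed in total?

¥394,376.17

Line 1 (8436.06, Pelar, 3,618 m², ¥436,403.16):
Base rate for 8436.06 is 17%.
Additional duty on 8436.06 from Pelar: +54.6%. Applied ad valorem rate: 17% + 54.6% = 71.6%.
Duty = ¥436,403.16 × 71.6% = ¥312,464.66.
Line 2 (4440.61, Drenland, 1,183 liters, ¥192,083.71):
Base rate for 4440.61 is ¥0.52/liter.
Origin Drenland qualifies under the Zorara–Drenland agreement and 4440.61 is covered: preferential rate Free applies instead.
The additional-duty order on 4440.61 targets Pelar, not Drenland; it does not apply.
Duty = ¥192,083.71 × 0% = ¥0.00.
Line 3 (7129.26, Drenland, 2,261 kg, ¥273,038.36):
Base rate for 7129.26 is 30%.
Origin Drenland is the FTA partner but 7129.26 is not on the preference list; base rate stands.
Duty = ¥273,038.36 × 30% = ¥81,911.51.
Total = ¥312,464.66 + ¥0.00 + ¥81,911.51 = ¥394,376.17.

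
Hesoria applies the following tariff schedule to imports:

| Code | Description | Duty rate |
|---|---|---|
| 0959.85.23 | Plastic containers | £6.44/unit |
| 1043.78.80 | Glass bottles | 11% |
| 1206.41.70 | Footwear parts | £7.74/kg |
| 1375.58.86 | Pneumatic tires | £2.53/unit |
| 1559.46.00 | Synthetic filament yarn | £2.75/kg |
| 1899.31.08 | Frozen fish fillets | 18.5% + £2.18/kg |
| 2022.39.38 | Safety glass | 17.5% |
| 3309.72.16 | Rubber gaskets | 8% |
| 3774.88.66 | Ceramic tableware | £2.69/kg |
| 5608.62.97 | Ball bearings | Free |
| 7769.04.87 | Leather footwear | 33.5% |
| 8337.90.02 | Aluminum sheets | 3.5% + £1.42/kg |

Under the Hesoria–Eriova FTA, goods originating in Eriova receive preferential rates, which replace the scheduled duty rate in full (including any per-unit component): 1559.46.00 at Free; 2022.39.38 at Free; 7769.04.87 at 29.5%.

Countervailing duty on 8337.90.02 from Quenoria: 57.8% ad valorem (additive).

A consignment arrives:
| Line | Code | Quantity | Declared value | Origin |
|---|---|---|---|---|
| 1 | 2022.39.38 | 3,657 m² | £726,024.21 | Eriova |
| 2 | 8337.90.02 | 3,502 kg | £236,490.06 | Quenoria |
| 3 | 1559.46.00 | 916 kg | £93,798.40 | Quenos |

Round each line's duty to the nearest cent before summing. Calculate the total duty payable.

Line 1 (2022.39.38, Eriova, 3,657 m², £726,024.21):
Base rate for 2022.39.38 is 17.5%.
Origin Eriova qualifies under the Hesoria–Eriova agreement and 2022.39.38 is covered: preferential rate Free applies instead.
Duty = £726,024.21 × 0% = £0.00.
Line 2 (8337.90.02, Quenoria, 3,502 kg, £236,490.06):
Base rate for 8337.90.02 is 3.5% + £1.42/kg.
Additional duty on 8337.90.02 from Quenoria: +57.8%. Applied ad valorem rate: 3.5% + 57.8% = 61.3%.
Duty = £236,490.06 × 61.3% + 3,502 × £1.42 = £149,941.25.
Line 3 (1559.46.00, Quenos, 916 kg, £93,798.40):
Base rate for 1559.46.00 is £2.75/kg.
1559.46.00 has an FTA preferential rate, but origin Quenos is not Eriova; base rate stands.
Duty = 916 × £2.75 = £2,519.00.
Total = £0.00 + £149,941.25 + £2,519.00 = £152,460.25.

£152,460.25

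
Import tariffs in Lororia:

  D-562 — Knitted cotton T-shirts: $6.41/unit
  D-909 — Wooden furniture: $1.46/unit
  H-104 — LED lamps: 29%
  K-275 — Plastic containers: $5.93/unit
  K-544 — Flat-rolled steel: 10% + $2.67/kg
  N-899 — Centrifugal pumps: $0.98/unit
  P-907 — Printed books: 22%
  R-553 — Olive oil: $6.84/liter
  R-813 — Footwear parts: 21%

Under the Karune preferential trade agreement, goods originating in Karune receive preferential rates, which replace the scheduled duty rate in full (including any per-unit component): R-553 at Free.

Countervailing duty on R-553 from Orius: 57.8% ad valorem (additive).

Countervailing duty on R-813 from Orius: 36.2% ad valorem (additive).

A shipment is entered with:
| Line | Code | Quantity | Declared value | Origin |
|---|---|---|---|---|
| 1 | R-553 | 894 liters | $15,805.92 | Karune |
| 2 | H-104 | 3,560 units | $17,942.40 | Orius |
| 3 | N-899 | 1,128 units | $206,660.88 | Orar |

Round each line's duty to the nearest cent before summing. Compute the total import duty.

$6,308.74

Line 1 (R-553, Karune, 894 liters, $15,805.92):
Base rate for R-553 is $6.84/liter.
Origin Karune qualifies under the Lororia–Karune agreement and R-553 is covered: preferential rate Free applies instead.
The additional-duty order on R-553 targets Orius, not Karune; it does not apply.
Duty = $15,805.92 × 0% = $0.00.
Line 2 (H-104, Orius, 3,560 units, $17,942.40):
Base rate for H-104 is 29%.
Duty = $17,942.40 × 29% = $5,203.30.
Line 3 (N-899, Orar, 1,128 units, $206,660.88):
Base rate for N-899 is $0.98/unit.
Duty = 1,128 × $0.98 = $1,105.44.
Total = $0.00 + $5,203.30 + $1,105.44 = $6,308.74.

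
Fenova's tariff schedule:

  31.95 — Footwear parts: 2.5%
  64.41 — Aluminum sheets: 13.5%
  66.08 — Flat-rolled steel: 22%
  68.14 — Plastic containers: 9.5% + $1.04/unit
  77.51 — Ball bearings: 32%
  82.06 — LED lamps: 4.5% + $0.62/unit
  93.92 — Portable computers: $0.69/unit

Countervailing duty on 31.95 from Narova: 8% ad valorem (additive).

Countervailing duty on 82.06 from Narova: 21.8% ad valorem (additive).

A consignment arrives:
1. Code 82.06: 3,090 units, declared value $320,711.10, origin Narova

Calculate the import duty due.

Line 1 (82.06, Narova, 3,090 units, $320,711.10):
Base rate for 82.06 is 4.5% + $0.62/unit.
Additional duty on 82.06 from Narova: +21.8%. Applied ad valorem rate: 4.5% + 21.8% = 26.3%.
Duty = $320,711.10 × 26.3% + 3,090 × $0.62 = $86,262.82.

$86,262.82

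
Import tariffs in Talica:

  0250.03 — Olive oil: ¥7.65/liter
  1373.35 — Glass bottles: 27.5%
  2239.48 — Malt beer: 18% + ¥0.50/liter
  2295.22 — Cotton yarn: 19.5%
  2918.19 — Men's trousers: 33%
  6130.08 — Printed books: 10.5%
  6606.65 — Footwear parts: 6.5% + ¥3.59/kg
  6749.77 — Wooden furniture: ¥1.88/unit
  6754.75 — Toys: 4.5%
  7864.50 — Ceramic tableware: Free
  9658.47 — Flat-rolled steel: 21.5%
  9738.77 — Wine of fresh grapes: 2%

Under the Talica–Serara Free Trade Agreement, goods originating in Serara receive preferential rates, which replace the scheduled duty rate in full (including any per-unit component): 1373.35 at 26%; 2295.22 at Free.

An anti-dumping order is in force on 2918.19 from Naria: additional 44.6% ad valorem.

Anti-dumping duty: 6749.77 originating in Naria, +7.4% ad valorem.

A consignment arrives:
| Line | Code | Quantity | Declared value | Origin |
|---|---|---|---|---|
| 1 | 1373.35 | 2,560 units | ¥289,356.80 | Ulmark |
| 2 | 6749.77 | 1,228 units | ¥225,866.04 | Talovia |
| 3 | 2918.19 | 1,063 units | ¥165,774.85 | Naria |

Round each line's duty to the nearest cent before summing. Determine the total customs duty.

¥210,523.04

Line 1 (1373.35, Ulmark, 2,560 units, ¥289,356.80):
Base rate for 1373.35 is 27.5%.
1373.35 has an FTA preferential rate, but origin Ulmark is not Serara; base rate stands.
Duty = ¥289,356.80 × 27.5% = ¥79,573.12.
Line 2 (6749.77, Talovia, 1,228 units, ¥225,866.04):
Base rate for 6749.77 is ¥1.88/unit.
The additional-duty order on 6749.77 targets Naria, not Talovia; it does not apply.
Duty = 1,228 × ¥1.88 = ¥2,308.64.
Line 3 (2918.19, Naria, 1,063 units, ¥165,774.85):
Base rate for 2918.19 is 33%.
Additional duty on 2918.19 from Naria: +44.6%. Applied ad valorem rate: 33% + 44.6% = 77.6%.
Duty = ¥165,774.85 × 77.6% = ¥128,641.28.
Total = ¥79,573.12 + ¥2,308.64 + ¥128,641.28 = ¥210,523.04.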